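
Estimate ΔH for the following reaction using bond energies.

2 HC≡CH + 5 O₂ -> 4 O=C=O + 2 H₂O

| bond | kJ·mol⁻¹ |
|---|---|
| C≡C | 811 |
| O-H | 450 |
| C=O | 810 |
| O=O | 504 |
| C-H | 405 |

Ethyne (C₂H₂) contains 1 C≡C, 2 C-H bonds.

ΔH ≈ −2518 kJ

Bonds broken (reactants):
  C≡C: 2 × 811 = 1622
  C-H: 4 × 405 = 1620
  O=O: 5 × 504 = 2520
  Σ(broken) = 5762 kJ
Bonds formed (products):
  C=O: 8 × 810 = 6480
  O-H: 4 × 450 = 1800
  Σ(formed) = 8280 kJ
ΔH = Σ(broken) − Σ(formed) = 5762 − 8280 = −2518 kJ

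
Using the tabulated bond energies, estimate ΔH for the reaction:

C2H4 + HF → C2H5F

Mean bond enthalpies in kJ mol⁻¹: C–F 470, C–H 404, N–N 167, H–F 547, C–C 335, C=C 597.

ΔH ≈ −65 kJ

Bonds broken (reactants):
  C–H: 4 × 404 = 1616
  C=C: 1 × 597 = 597
  H–F: 1 × 547 = 547
  Σ(broken) = 2760 kJ
Bonds formed (products):
  C–C: 1 × 335 = 335
  C–F: 1 × 470 = 470
  C–H: 5 × 404 = 2020
  Σ(formed) = 2825 kJ
ΔH = Σ(broken) − Σ(formed) = 2760 − 2825 = −65 kJ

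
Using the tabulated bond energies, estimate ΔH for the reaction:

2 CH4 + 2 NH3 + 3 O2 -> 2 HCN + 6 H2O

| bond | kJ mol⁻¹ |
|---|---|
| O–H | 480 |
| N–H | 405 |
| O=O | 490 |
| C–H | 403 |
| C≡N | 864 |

Bonds broken (reactants):
  C–H: 8 × 403 = 3224
  N–H: 6 × 405 = 2430
  O=O: 3 × 490 = 1470
  Σ(broken) = 7124 kJ
Bonds formed (products):
  C≡N: 2 × 864 = 1728
  C–H: 2 × 403 = 806
  O–H: 12 × 480 = 5760
  Σ(formed) = 8294 kJ
ΔH = Σ(broken) − Σ(formed) = 7124 − 8294 = −1170 kJ

ΔH ≈ −1170 kJ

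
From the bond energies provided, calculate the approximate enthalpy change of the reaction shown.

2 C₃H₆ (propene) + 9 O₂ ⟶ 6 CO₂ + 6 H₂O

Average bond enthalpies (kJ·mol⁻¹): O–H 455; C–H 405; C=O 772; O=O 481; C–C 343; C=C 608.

Bonds broken (reactants):
  C–C: 2 × 343 = 686
  C–H: 12 × 405 = 4860
  C=C: 2 × 608 = 1216
  O=O: 9 × 481 = 4329
  Σ(broken) = 11091 kJ
Bonds formed (products):
  C=O: 12 × 772 = 9264
  O–H: 12 × 455 = 5460
  Σ(formed) = 14724 kJ
ΔH = Σ(broken) − Σ(formed) = 11091 − 14724 = −3633 kJ

ΔH ≈ −3633 kJ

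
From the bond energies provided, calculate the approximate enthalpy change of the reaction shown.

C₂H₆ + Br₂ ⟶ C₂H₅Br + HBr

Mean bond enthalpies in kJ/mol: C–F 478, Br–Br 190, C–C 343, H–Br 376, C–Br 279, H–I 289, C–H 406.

Bonds broken (reactants):
  Br–Br: 1 × 190 = 190
  C–C: 1 × 343 = 343
  C–H: 6 × 406 = 2436
  Σ(broken) = 2969 kJ
Bonds formed (products):
  C–Br: 1 × 279 = 279
  C–C: 1 × 343 = 343
  C–H: 5 × 406 = 2030
  H–Br: 1 × 376 = 376
  Σ(formed) = 3028 kJ
ΔH = Σ(broken) − Σ(formed) = 2969 − 3028 = −59 kJ

ΔH ≈ −59 kJ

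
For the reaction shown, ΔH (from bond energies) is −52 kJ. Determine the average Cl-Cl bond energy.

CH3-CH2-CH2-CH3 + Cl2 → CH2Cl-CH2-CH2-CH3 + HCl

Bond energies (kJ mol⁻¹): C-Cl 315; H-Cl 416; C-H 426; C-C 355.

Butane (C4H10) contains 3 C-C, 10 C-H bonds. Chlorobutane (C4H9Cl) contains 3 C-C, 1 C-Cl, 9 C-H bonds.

Let D be the Cl-Cl bond energy.
Σ(broken) = 3×355 + 10×426 + 1×D = 5325 + D
Σ(formed) = 3×355 + 1×315 + 9×426 + 1×416 = 5630
ΔH = Σ(broken) − Σ(formed) = (5325 + D) − (5630) = −305 + D
Setting this equal to −52 kJ gives D = 253 kJ/mol.

D(Cl-Cl) ≈ 253 kJ/mol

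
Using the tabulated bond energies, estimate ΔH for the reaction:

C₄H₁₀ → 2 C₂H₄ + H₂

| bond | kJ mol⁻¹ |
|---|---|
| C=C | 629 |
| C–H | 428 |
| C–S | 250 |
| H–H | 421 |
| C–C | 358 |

ΔH ≈ +251 kJ

Bonds broken (reactants):
  C–C: 3 × 358 = 1074
  C–H: 10 × 428 = 4280
  Σ(broken) = 5354 kJ
Bonds formed (products):
  C–H: 8 × 428 = 3424
  C=C: 2 × 629 = 1258
  H–H: 1 × 421 = 421
  Σ(formed) = 5103 kJ
ΔH = Σ(broken) − Σ(formed) = 5354 − 5103 = +251 kJ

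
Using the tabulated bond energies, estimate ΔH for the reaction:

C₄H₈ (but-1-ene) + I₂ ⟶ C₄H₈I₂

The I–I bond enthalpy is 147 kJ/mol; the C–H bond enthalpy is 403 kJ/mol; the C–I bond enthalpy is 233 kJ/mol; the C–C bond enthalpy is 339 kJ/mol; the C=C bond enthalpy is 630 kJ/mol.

Bonds broken (reactants):
  C–C: 2 × 339 = 678
  C–H: 8 × 403 = 3224
  C=C: 1 × 630 = 630
  I–I: 1 × 147 = 147
  Σ(broken) = 4679 kJ
Bonds formed (products):
  C–C: 3 × 339 = 1017
  C–H: 8 × 403 = 3224
  C–I: 2 × 233 = 466
  Σ(formed) = 4707 kJ
ΔH = Σ(broken) − Σ(formed) = 4679 − 4707 = −28 kJ

ΔH ≈ −28 kJ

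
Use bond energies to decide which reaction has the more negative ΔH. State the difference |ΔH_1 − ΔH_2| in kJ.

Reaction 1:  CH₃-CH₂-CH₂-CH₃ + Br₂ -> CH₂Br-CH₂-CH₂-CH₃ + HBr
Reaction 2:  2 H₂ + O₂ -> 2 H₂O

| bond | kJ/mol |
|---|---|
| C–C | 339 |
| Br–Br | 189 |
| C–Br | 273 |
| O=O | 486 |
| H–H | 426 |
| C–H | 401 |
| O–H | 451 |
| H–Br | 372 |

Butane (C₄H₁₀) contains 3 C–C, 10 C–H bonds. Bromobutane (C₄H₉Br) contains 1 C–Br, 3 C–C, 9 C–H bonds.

Reaction 1:
  Bonds broken (reactants):
    Br–Br: 1 × 189 = 189
    C–C: 3 × 339 = 1017
    C–H: 10 × 401 = 4010
    Σ(broken) = 5216 kJ
  Bonds formed (products):
    C–Br: 1 × 273 = 273
    C–C: 3 × 339 = 1017
    C–H: 9 × 401 = 3609
    H–Br: 1 × 372 = 372
    Σ(formed) = 5271 kJ
  ΔH_1 = 5216 − 5271 = −55 kJ
Reaction 2:
  Bonds broken (reactants):
    H–H: 2 × 426 = 852
    O=O: 1 × 486 = 486
    Σ(broken) = 1338 kJ
  Bonds formed (products):
    O–H: 4 × 451 = 1804
    Σ(formed) = 1804 kJ
  ΔH_2 = 1338 − 1804 = −466 kJ
ΔH_1 − ΔH_2 = +411 kJ, so reaction 2 has the more negative ΔH; |ΔH_1 − ΔH_2| = 411 kJ.

Reaction 2, by 411 kJ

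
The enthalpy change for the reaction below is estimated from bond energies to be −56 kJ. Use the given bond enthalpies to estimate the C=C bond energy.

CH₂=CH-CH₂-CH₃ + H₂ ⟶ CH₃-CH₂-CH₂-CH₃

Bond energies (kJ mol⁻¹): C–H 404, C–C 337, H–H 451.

D(C=C) ≈ 638 kJ/mol

Let D be the C=C bond energy.
Σ(broken) = 2×337 + 8×404 + 1×D + 1×451 = 4357 + D
Σ(formed) = 3×337 + 10×404 = 5051
ΔH = Σ(broken) − Σ(formed) = (4357 + D) − (5051) = −694 + D
Setting this equal to −56 kJ gives D = 638 kJ/mol.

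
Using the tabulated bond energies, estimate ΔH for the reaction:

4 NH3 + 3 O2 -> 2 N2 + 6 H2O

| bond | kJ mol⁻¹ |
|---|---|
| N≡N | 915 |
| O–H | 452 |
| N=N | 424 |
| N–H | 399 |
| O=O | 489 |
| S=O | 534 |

ΔH ≈ −999 kJ

Bonds broken (reactants):
  N–H: 12 × 399 = 4788
  O=O: 3 × 489 = 1467
  Σ(broken) = 6255 kJ
Bonds formed (products):
  N≡N: 2 × 915 = 1830
  O–H: 12 × 452 = 5424
  Σ(formed) = 7254 kJ
ΔH = Σ(broken) − Σ(formed) = 6255 − 7254 = −999 kJ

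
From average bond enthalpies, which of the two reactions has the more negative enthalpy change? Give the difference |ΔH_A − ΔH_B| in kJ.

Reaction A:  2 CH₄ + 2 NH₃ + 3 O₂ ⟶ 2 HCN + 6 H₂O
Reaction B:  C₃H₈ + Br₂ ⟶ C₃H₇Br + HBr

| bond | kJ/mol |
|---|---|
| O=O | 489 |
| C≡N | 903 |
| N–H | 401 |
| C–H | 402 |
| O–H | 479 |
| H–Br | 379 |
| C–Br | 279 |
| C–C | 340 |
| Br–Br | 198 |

Reaction A:
  Bonds broken (reactants):
    C–H: 8 × 402 = 3216
    N–H: 6 × 401 = 2406
    O=O: 3 × 489 = 1467
    Σ(broken) = 7089 kJ
  Bonds formed (products):
    C≡N: 2 × 903 = 1806
    C–H: 2 × 402 = 804
    O–H: 12 × 479 = 5748
    Σ(formed) = 8358 kJ
  ΔH_A = 7089 − 8358 = −1269 kJ
Reaction B:
  Bonds broken (reactants):
    Br–Br: 1 × 198 = 198
    C–C: 2 × 340 = 680
    C–H: 8 × 402 = 3216
    Σ(broken) = 4094 kJ
  Bonds formed (products):
    C–Br: 1 × 279 = 279
    C–C: 2 × 340 = 680
    C–H: 7 × 402 = 2814
    H–Br: 1 × 379 = 379
    Σ(formed) = 4152 kJ
  ΔH_B = 4094 − 4152 = −58 kJ
ΔH_A − ΔH_B = −1211 kJ, so reaction A has the more negative ΔH; |ΔH_A − ΔH_B| = 1211 kJ.

Reaction A, by 1211 kJ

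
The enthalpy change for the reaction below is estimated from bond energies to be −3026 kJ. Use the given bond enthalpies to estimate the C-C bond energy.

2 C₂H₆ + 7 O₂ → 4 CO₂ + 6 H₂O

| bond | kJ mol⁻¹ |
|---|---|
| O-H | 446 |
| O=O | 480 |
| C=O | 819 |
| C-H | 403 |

Let D be the C-C bond energy.
Σ(broken) = 2×D + 12×403 + 7×480 = 8196 + 2D
Σ(formed) = 8×819 + 12×446 = 11904
ΔH = Σ(broken) − Σ(formed) = (8196 + 2D) − (11904) = −3708 + 2D
Setting this equal to −3026 kJ gives 2D = 682, so D = 341 kJ/mol.

D(C-C) ≈ 341 kJ/mol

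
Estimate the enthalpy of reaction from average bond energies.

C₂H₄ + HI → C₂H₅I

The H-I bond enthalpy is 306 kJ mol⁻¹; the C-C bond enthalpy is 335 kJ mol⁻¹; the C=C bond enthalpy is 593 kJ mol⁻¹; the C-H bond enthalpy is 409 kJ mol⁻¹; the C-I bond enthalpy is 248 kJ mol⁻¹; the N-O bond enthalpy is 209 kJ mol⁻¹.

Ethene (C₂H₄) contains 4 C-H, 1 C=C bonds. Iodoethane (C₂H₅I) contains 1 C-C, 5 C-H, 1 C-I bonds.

ΔH ≈ −93 kJ

Bonds broken (reactants):
  C-H: 4 × 409 = 1636
  C=C: 1 × 593 = 593
  H-I: 1 × 306 = 306
  Σ(broken) = 2535 kJ
Bonds formed (products):
  C-C: 1 × 335 = 335
  C-H: 5 × 409 = 2045
  C-I: 1 × 248 = 248
  Σ(formed) = 2628 kJ
ΔH = Σ(broken) − Σ(formed) = 2535 − 2628 = −93 kJ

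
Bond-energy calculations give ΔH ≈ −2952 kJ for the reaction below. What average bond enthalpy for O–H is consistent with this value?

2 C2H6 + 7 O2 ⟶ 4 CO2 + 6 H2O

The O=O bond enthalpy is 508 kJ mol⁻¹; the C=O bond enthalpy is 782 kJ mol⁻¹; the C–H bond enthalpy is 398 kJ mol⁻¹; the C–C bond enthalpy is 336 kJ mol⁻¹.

Let D be the O–H bond energy.
Σ(broken) = 2×336 + 12×398 + 7×508 = 9004
Σ(formed) = 8×782 + 12×D = 6256 + 12D
ΔH = Σ(broken) − Σ(formed) = (9004) − (6256 + 12D) = +2748 − 12D
Setting this equal to −2952 kJ gives 12D = 5700, so D = 475 kJ/mol.

D(O–H) ≈ 475 kJ/mol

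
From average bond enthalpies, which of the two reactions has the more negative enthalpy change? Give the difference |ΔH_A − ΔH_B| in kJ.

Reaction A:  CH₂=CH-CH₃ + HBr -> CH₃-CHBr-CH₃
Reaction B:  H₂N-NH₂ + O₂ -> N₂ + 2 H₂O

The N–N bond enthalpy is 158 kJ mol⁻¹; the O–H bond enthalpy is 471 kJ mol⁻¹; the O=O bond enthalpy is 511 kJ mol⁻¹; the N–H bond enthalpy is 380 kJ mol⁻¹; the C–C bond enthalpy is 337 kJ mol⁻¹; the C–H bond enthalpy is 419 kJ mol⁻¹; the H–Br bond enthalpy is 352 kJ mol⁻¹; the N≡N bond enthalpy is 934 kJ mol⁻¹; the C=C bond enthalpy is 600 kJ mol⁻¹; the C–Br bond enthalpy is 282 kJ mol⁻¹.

Reaction A:
  Bonds broken (reactants):
    C–C: 1 × 337 = 337
    C–H: 6 × 419 = 2514
    C=C: 1 × 600 = 600
    H–Br: 1 × 352 = 352
    Σ(broken) = 3803 kJ
  Bonds formed (products):
    C–Br: 1 × 282 = 282
    C–C: 2 × 337 = 674
    C–H: 7 × 419 = 2933
    Σ(formed) = 3889 kJ
  ΔH_A = 3803 − 3889 = −86 kJ
Reaction B:
  Bonds broken (reactants):
    N–H: 4 × 380 = 1520
    N–N: 1 × 158 = 158
    O=O: 1 × 511 = 511
    Σ(broken) = 2189 kJ
  Bonds formed (products):
    N≡N: 1 × 934 = 934
    O–H: 4 × 471 = 1884
    Σ(formed) = 2818 kJ
  ΔH_B = 2189 − 2818 = −629 kJ
ΔH_A − ΔH_B = +543 kJ, so reaction B has the more negative ΔH; |ΔH_A − ΔH_B| = 543 kJ.

Reaction B, by 543 kJ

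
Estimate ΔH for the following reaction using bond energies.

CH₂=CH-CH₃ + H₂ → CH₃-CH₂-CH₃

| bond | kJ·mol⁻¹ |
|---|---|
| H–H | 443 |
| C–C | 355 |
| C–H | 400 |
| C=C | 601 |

ΔH ≈ −111 kJ

Bonds broken (reactants):
  C–C: 1 × 355 = 355
  C–H: 6 × 400 = 2400
  C=C: 1 × 601 = 601
  H–H: 1 × 443 = 443
  Σ(broken) = 3799 kJ
Bonds formed (products):
  C–C: 2 × 355 = 710
  C–H: 8 × 400 = 3200
  Σ(formed) = 3910 kJ
ΔH = Σ(broken) − Σ(formed) = 3799 − 3910 = −111 kJ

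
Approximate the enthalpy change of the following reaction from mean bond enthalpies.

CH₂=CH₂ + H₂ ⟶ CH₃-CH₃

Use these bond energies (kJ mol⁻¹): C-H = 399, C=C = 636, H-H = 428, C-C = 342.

Bonds broken (reactants):
  C-H: 4 × 399 = 1596
  C=C: 1 × 636 = 636
  H-H: 1 × 428 = 428
  Σ(broken) = 2660 kJ
Bonds formed (products):
  C-C: 1 × 342 = 342
  C-H: 6 × 399 = 2394
  Σ(formed) = 2736 kJ
ΔH = Σ(broken) − Σ(formed) = 2660 − 2736 = −76 kJ

ΔH ≈ −76 kJ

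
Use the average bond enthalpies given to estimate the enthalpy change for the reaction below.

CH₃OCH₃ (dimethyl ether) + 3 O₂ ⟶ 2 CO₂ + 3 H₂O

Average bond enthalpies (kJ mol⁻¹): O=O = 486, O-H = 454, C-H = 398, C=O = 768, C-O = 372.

ΔH ≈ −1206 kJ

Bonds broken (reactants):
  C-H: 6 × 398 = 2388
  C-O: 2 × 372 = 744
  O=O: 3 × 486 = 1458
  Σ(broken) = 4590 kJ
Bonds formed (products):
  C=O: 4 × 768 = 3072
  O-H: 6 × 454 = 2724
  Σ(formed) = 5796 kJ
ΔH = Σ(broken) − Σ(formed) = 4590 − 5796 = −1206 kJ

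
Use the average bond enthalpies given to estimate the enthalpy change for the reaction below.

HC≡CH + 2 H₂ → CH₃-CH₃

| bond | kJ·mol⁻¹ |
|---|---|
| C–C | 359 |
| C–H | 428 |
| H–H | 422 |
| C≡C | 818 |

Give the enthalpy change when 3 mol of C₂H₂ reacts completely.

ΔH = −1227 kJ

Bonds broken (reactants):
  C≡C: 1 × 818 = 818
  C–H: 2 × 428 = 856
  H–H: 2 × 422 = 844
  Σ(broken) = 2518 kJ
Bonds formed (products):
  C–C: 1 × 359 = 359
  C–H: 6 × 428 = 2568
  Σ(formed) = 2927 kJ
ΔH = Σ(broken) − Σ(formed) = 2518 − 2927 = −409 kJ
For 3× the reaction as written: 3 × (−409) = −1227 kJ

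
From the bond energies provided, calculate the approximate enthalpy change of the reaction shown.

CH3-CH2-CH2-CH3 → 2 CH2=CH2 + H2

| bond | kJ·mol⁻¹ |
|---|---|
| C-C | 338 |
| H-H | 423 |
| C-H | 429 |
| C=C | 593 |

ΔH ≈ +263 kJ

Bonds broken (reactants):
  C-C: 3 × 338 = 1014
  C-H: 10 × 429 = 4290
  Σ(broken) = 5304 kJ
Bonds formed (products):
  C-H: 8 × 429 = 3432
  C=C: 2 × 593 = 1186
  H-H: 1 × 423 = 423
  Σ(formed) = 5041 kJ
ΔH = Σ(broken) − Σ(formed) = 5304 − 5041 = +263 kJ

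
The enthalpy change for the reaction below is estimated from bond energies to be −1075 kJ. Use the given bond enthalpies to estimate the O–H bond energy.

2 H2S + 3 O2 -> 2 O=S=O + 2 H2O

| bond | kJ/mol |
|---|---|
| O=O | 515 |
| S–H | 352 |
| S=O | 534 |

D(O–H) ≈ 473 kJ/mol

Let D be the O–H bond energy.
Σ(broken) = 3×515 + 4×352 = 2953
Σ(formed) = 4×D + 4×534 = 2136 + 4D
ΔH = Σ(broken) − Σ(formed) = (2953) − (2136 + 4D) = +817 − 4D
Setting this equal to −1075 kJ gives 4D = 1892, so D = 473 kJ/mol.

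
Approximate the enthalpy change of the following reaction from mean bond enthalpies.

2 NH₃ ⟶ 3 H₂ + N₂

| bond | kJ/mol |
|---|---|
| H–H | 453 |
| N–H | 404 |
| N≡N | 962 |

ΔH ≈ +103 kJ

Bonds broken (reactants):
  N–H: 6 × 404 = 2424
  Σ(broken) = 2424 kJ
Bonds formed (products):
  H–H: 3 × 453 = 1359
  N≡N: 1 × 962 = 962
  Σ(formed) = 2321 kJ
ΔH = Σ(broken) − Σ(formed) = 2424 − 2321 = +103 kJ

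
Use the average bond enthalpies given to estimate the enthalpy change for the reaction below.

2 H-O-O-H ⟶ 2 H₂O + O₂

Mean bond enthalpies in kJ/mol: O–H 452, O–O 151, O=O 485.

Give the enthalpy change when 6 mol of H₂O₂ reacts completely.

Bonds broken (reactants):
  O–H: 4 × 452 = 1808
  O–O: 2 × 151 = 302
  Σ(broken) = 2110 kJ
Bonds formed (products):
  O–H: 4 × 452 = 1808
  O=O: 1 × 485 = 485
  Σ(formed) = 2293 kJ
ΔH = Σ(broken) − Σ(formed) = 2110 − 2293 = −183 kJ
For 3× the reaction as written: 3 × (−183) = −549 kJ

ΔH = −549 kJ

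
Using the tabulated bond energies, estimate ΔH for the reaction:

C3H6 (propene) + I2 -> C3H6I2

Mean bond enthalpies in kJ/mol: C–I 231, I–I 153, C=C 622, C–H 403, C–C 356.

ΔH ≈ −43 kJ

Bonds broken (reactants):
  C–C: 1 × 356 = 356
  C–H: 6 × 403 = 2418
  C=C: 1 × 622 = 622
  I–I: 1 × 153 = 153
  Σ(broken) = 3549 kJ
Bonds formed (products):
  C–C: 2 × 356 = 712
  C–H: 6 × 403 = 2418
  C–I: 2 × 231 = 462
  Σ(formed) = 3592 kJ
ΔH = Σ(broken) − Σ(formed) = 3549 − 3592 = −43 kJ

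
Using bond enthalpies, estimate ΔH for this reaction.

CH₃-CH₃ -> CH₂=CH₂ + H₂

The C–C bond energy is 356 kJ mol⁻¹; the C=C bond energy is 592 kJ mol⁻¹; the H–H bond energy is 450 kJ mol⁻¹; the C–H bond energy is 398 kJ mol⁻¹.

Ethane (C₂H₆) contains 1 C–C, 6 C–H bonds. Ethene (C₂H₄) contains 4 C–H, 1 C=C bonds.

ΔH ≈ +110 kJ

Bonds broken (reactants):
  C–C: 1 × 356 = 356
  C–H: 6 × 398 = 2388
  Σ(broken) = 2744 kJ
Bonds formed (products):
  C–H: 4 × 398 = 1592
  C=C: 1 × 592 = 592
  H–H: 1 × 450 = 450
  Σ(formed) = 2634 kJ
ΔH = Σ(broken) − Σ(formed) = 2744 − 2634 = +110 kJ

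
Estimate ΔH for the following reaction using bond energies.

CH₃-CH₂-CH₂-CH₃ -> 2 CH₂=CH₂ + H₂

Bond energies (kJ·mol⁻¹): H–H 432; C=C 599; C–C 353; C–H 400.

ΔH ≈ +229 kJ

Bonds broken (reactants):
  C–C: 3 × 353 = 1059
  C–H: 10 × 400 = 4000
  Σ(broken) = 5059 kJ
Bonds formed (products):
  C–H: 8 × 400 = 3200
  C=C: 2 × 599 = 1198
  H–H: 1 × 432 = 432
  Σ(formed) = 4830 kJ
ΔH = Σ(broken) − Σ(formed) = 5059 − 4830 = +229 kJ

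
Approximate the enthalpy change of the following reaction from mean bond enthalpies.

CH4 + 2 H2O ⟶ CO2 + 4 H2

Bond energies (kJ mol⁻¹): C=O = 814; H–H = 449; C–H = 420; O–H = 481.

ΔH ≈ +180 kJ

Bonds broken (reactants):
  C–H: 4 × 420 = 1680
  O–H: 4 × 481 = 1924
  Σ(broken) = 3604 kJ
Bonds formed (products):
  C=O: 2 × 814 = 1628
  H–H: 4 × 449 = 1796
  Σ(formed) = 3424 kJ
ΔH = Σ(broken) − Σ(formed) = 3604 − 3424 = +180 kJ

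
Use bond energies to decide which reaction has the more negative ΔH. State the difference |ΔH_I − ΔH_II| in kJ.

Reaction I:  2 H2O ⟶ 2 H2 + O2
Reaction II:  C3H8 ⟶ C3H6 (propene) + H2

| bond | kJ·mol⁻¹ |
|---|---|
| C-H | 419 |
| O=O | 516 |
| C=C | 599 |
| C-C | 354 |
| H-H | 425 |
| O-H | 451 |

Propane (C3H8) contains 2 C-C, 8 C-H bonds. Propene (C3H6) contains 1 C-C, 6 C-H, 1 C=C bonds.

Reaction II, by 270 kJ

Reaction I:
  Bonds broken (reactants):
    O-H: 4 × 451 = 1804
    Σ(broken) = 1804 kJ
  Bonds formed (products):
    H-H: 2 × 425 = 850
    O=O: 1 × 516 = 516
    Σ(formed) = 1366 kJ
  ΔH_I = 1804 − 1366 = +438 kJ
Reaction II:
  Bonds broken (reactants):
    C-C: 2 × 354 = 708
    C-H: 8 × 419 = 3352
    Σ(broken) = 4060 kJ
  Bonds formed (products):
    C-C: 1 × 354 = 354
    C-H: 6 × 419 = 2514
    C=C: 1 × 599 = 599
    H-H: 1 × 425 = 425
    Σ(formed) = 3892 kJ
  ΔH_II = 4060 − 3892 = +168 kJ
ΔH_I − ΔH_II = +270 kJ, so reaction II has the more negative ΔH; |ΔH_I − ΔH_II| = 270 kJ.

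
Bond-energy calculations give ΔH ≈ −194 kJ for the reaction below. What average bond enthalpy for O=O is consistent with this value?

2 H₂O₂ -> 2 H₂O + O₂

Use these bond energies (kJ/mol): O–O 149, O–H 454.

Let D be the O=O bond energy.
Σ(broken) = 4×454 + 2×149 = 2114
Σ(formed) = 4×454 + 1×D = 1816 + D
ΔH = Σ(broken) − Σ(formed) = (2114) − (1816 + D) = +298 − D
Setting this equal to −194 kJ gives D = 492 kJ/mol.

D(O=O) ≈ 492 kJ/mol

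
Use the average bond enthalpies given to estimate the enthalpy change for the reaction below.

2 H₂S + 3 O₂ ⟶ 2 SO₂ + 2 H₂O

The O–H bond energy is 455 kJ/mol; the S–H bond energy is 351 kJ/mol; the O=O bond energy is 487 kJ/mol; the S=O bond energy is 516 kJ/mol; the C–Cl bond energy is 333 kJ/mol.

Bonds broken (reactants):
  O=O: 3 × 487 = 1461
  S–H: 4 × 351 = 1404
  Σ(broken) = 2865 kJ
Bonds formed (products):
  O–H: 4 × 455 = 1820
  S=O: 4 × 516 = 2064
  Σ(formed) = 3884 kJ
ΔH = Σ(broken) − Σ(formed) = 2865 − 3884 = −1019 kJ

ΔH ≈ −1019 kJ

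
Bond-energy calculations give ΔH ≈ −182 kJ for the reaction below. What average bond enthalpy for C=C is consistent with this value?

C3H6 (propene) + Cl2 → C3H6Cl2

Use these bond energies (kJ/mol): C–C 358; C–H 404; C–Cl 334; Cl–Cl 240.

Let D be the C=C bond energy.
Σ(broken) = 1×358 + 6×404 + 1×D + 1×240 = 3022 + D
Σ(formed) = 2×358 + 2×334 + 6×404 = 3808
ΔH = Σ(broken) − Σ(formed) = (3022 + D) − (3808) = −786 + D
Setting this equal to −182 kJ gives D = 604 kJ/mol.

D(C=C) ≈ 604 kJ/mol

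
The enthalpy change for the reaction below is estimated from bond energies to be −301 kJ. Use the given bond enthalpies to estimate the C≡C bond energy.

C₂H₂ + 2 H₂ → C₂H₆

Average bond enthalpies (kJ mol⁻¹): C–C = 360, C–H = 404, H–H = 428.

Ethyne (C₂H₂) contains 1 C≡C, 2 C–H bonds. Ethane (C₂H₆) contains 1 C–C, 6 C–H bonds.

D(C≡C) ≈ 819 kJ/mol

Let D be the C≡C bond energy.
Σ(broken) = 1×D + 2×404 + 2×428 = 1664 + D
Σ(formed) = 1×360 + 6×404 = 2784
ΔH = Σ(broken) − Σ(formed) = (1664 + D) − (2784) = −1120 + D
Setting this equal to −301 kJ gives D = 819 kJ/mol.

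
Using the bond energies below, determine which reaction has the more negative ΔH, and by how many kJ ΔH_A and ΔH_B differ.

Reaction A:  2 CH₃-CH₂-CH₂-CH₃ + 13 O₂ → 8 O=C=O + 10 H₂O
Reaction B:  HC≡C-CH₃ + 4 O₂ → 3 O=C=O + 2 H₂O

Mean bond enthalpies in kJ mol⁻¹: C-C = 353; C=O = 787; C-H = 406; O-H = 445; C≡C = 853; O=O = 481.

Reaction A, by 3253 kJ

Reaction A:
  Bonds broken (reactants):
    C-C: 6 × 353 = 2118
    C-H: 20 × 406 = 8120
    O=O: 13 × 481 = 6253
    Σ(broken) = 16491 kJ
  Bonds formed (products):
    C=O: 16 × 787 = 12592
    O-H: 20 × 445 = 8900
    Σ(formed) = 21492 kJ
  ΔH_A = 16491 − 21492 = −5001 kJ
Reaction B:
  Bonds broken (reactants):
    C≡C: 1 × 853 = 853
    C-C: 1 × 353 = 353
    C-H: 4 × 406 = 1624
    O=O: 4 × 481 = 1924
    Σ(broken) = 4754 kJ
  Bonds formed (products):
    C=O: 6 × 787 = 4722
    O-H: 4 × 445 = 1780
    Σ(formed) = 6502 kJ
  ΔH_B = 4754 − 6502 = −1748 kJ
ΔH_A − ΔH_B = −3253 kJ, so reaction A has the more negative ΔH; |ΔH_A − ΔH_B| = 3253 kJ.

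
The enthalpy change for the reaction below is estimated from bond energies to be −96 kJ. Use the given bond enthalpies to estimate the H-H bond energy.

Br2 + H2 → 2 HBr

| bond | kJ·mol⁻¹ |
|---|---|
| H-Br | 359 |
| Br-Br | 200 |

Let D be the H-H bond energy.
Σ(broken) = 1×200 + 1×D = 200 + D
Σ(formed) = 2×359 = 718
ΔH = Σ(broken) − Σ(formed) = (200 + D) − (718) = −518 + D
Setting this equal to −96 kJ gives D = 422 kJ/mol.

D(H-H) ≈ 422 kJ/mol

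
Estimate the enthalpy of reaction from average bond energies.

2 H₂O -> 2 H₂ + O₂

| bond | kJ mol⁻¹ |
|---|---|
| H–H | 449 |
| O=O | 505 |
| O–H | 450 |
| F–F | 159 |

ΔH ≈ +397 kJ

Bonds broken (reactants):
  O–H: 4 × 450 = 1800
  Σ(broken) = 1800 kJ
Bonds formed (products):
  H–H: 2 × 449 = 898
  O=O: 1 × 505 = 505
  Σ(formed) = 1403 kJ
ΔH = Σ(broken) − Σ(formed) = 1800 − 1403 = +397 kJ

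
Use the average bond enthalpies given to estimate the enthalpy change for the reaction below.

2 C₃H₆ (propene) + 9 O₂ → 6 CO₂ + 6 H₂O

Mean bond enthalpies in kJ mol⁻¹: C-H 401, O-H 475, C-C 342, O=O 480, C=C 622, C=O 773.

Bonds broken (reactants):
  C-C: 2 × 342 = 684
  C-H: 12 × 401 = 4812
  C=C: 2 × 622 = 1244
  O=O: 9 × 480 = 4320
  Σ(broken) = 11060 kJ
Bonds formed (products):
  C=O: 12 × 773 = 9276
  O-H: 12 × 475 = 5700
  Σ(formed) = 14976 kJ
ΔH = Σ(broken) − Σ(formed) = 11060 − 14976 = −3916 kJ

ΔH ≈ −3916 kJ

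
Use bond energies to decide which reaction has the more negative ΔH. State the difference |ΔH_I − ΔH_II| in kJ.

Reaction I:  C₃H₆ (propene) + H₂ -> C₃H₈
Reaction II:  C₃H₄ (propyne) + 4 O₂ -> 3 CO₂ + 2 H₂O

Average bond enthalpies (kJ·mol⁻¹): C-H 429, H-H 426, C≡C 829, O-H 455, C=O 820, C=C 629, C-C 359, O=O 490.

Reaction I:
  Bonds broken (reactants):
    C-C: 1 × 359 = 359
    C-H: 6 × 429 = 2574
    C=C: 1 × 629 = 629
    H-H: 1 × 426 = 426
    Σ(broken) = 3988 kJ
  Bonds formed (products):
    C-C: 2 × 359 = 718
    C-H: 8 × 429 = 3432
    Σ(formed) = 4150 kJ
  ΔH_I = 3988 − 4150 = −162 kJ
Reaction II:
  Bonds broken (reactants):
    C≡C: 1 × 829 = 829
    C-C: 1 × 359 = 359
    C-H: 4 × 429 = 1716
    O=O: 4 × 490 = 1960
    Σ(broken) = 4864 kJ
  Bonds formed (products):
    C=O: 6 × 820 = 4920
    O-H: 4 × 455 = 1820
    Σ(formed) = 6740 kJ
  ΔH_II = 4864 − 6740 = −1876 kJ
ΔH_I − ΔH_II = +1714 kJ, so reaction II has the more negative ΔH; |ΔH_I − ΔH_II| = 1714 kJ.

Reaction II, by 1714 kJ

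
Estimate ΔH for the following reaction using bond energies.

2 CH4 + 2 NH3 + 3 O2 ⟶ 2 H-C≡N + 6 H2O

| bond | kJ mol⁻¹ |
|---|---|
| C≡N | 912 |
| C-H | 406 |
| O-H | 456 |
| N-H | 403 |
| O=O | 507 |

ΔH ≈ −921 kJ

Bonds broken (reactants):
  C-H: 8 × 406 = 3248
  N-H: 6 × 403 = 2418
  O=O: 3 × 507 = 1521
  Σ(broken) = 7187 kJ
Bonds formed (products):
  C≡N: 2 × 912 = 1824
  C-H: 2 × 406 = 812
  O-H: 12 × 456 = 5472
  Σ(formed) = 8108 kJ
ΔH = Σ(broken) − Σ(formed) = 7187 − 8108 = −921 kJ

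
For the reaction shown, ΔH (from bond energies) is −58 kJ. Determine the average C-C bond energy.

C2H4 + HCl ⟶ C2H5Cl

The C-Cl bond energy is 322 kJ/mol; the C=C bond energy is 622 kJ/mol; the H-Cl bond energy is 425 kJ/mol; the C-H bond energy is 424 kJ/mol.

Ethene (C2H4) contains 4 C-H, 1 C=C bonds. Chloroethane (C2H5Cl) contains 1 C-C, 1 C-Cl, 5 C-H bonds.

Let D be the C-C bond energy.
Σ(broken) = 4×424 + 1×622 + 1×425 = 2743
Σ(formed) = 1×D + 1×322 + 5×424 = 2442 + D
ΔH = Σ(broken) − Σ(formed) = (2743) − (2442 + D) = +301 − D
Setting this equal to −58 kJ gives D = 359 kJ/mol.

D(C-C) ≈ 359 kJ/mol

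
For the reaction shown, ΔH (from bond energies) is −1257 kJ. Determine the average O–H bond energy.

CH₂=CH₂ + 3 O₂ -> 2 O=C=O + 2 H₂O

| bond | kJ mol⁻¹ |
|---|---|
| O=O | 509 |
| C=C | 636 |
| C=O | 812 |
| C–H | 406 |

Let D be the O–H bond energy.
Σ(broken) = 4×406 + 1×636 + 3×509 = 3787
Σ(formed) = 4×812 + 4×D = 3248 + 4D
ΔH = Σ(broken) − Σ(formed) = (3787) − (3248 + 4D) = +539 − 4D
Setting this equal to −1257 kJ gives 4D = 1796, so D = 449 kJ/mol.

D(O–H) ≈ 449 kJ/mol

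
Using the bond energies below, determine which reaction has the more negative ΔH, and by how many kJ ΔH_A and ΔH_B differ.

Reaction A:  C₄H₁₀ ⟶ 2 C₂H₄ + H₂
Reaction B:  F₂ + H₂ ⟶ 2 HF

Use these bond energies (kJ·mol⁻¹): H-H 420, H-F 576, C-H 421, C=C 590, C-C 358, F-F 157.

Reaction A:
  Bonds broken (reactants):
    C-C: 3 × 358 = 1074
    C-H: 10 × 421 = 4210
    Σ(broken) = 5284 kJ
  Bonds formed (products):
    C-H: 8 × 421 = 3368
    C=C: 2 × 590 = 1180
    H-H: 1 × 420 = 420
    Σ(formed) = 4968 kJ
  ΔH_A = 5284 − 4968 = +316 kJ
Reaction B:
  Bonds broken (reactants):
    F-F: 1 × 157 = 157
    H-H: 1 × 420 = 420
    Σ(broken) = 577 kJ
  Bonds formed (products):
    H-F: 2 × 576 = 1152
    Σ(formed) = 1152 kJ
  ΔH_B = 577 − 1152 = −575 kJ
ΔH_A − ΔH_B = +891 kJ, so reaction B has the more negative ΔH; |ΔH_A − ΔH_B| = 891 kJ.

Reaction B, by 891 kJ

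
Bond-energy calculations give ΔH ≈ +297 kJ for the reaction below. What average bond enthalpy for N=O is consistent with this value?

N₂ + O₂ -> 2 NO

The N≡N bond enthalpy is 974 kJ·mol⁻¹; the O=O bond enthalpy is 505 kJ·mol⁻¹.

D(N=O) ≈ 591 kJ/mol

Let D be the N=O bond energy.
Σ(broken) = 1×974 + 1×505 = 1479
Σ(formed) = 2×D = 2D
ΔH = Σ(broken) − Σ(formed) = (1479) − (2D) = +1479 − 2D
Setting this equal to +297 kJ gives 2D = 1182, so D = 591 kJ/mol.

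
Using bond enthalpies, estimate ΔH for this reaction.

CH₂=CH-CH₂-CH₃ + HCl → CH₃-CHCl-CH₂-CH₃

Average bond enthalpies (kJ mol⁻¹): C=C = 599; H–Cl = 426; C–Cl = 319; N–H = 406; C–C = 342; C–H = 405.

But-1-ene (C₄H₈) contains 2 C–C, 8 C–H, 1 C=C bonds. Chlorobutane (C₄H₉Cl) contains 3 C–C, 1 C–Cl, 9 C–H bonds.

ΔH ≈ −41 kJ

Bonds broken (reactants):
  C–C: 2 × 342 = 684
  C–H: 8 × 405 = 3240
  C=C: 1 × 599 = 599
  H–Cl: 1 × 426 = 426
  Σ(broken) = 4949 kJ
Bonds formed (products):
  C–C: 3 × 342 = 1026
  C–Cl: 1 × 319 = 319
  C–H: 9 × 405 = 3645
  Σ(formed) = 4990 kJ
ΔH = Σ(broken) − Σ(formed) = 4949 − 4990 = −41 kJ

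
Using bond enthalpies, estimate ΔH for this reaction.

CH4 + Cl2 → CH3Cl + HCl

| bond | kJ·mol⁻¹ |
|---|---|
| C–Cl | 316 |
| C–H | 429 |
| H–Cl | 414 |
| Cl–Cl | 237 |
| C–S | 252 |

Bonds broken (reactants):
  C–H: 4 × 429 = 1716
  Cl–Cl: 1 × 237 = 237
  Σ(broken) = 1953 kJ
Bonds formed (products):
  C–Cl: 1 × 316 = 316
  C–H: 3 × 429 = 1287
  H–Cl: 1 × 414 = 414
  Σ(formed) = 2017 kJ
ΔH = Σ(broken) − Σ(formed) = 1953 − 2017 = −64 kJ

ΔH ≈ −64 kJ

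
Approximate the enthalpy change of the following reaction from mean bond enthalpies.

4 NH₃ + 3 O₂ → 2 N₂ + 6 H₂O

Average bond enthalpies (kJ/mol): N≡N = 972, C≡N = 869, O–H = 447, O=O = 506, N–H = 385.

Bonds broken (reactants):
  N–H: 12 × 385 = 4620
  O=O: 3 × 506 = 1518
  Σ(broken) = 6138 kJ
Bonds formed (products):
  N≡N: 2 × 972 = 1944
  O–H: 12 × 447 = 5364
  Σ(formed) = 7308 kJ
ΔH = Σ(broken) − Σ(formed) = 6138 − 7308 = −1170 kJ

ΔH ≈ −1170 kJ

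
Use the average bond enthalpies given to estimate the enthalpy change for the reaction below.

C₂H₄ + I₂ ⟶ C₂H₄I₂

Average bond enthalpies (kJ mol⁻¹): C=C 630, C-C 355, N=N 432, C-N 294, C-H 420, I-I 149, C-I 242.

Bonds broken (reactants):
  C-H: 4 × 420 = 1680
  C=C: 1 × 630 = 630
  I-I: 1 × 149 = 149
  Σ(broken) = 2459 kJ
Bonds formed (products):
  C-C: 1 × 355 = 355
  C-H: 4 × 420 = 1680
  C-I: 2 × 242 = 484
  Σ(formed) = 2519 kJ
ΔH = Σ(broken) − Σ(formed) = 2459 − 2519 = −60 kJ

ΔH ≈ −60 kJ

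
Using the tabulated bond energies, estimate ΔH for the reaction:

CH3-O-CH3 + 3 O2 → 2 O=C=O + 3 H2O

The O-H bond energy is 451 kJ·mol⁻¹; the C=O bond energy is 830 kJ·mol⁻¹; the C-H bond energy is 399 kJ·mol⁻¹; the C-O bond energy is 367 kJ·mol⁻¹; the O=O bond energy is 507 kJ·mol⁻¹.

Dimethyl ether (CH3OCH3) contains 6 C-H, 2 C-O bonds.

ΔH ≈ −1377 kJ

Bonds broken (reactants):
  C-H: 6 × 399 = 2394
  C-O: 2 × 367 = 734
  O=O: 3 × 507 = 1521
  Σ(broken) = 4649 kJ
Bonds formed (products):
  C=O: 4 × 830 = 3320
  O-H: 6 × 451 = 2706
  Σ(formed) = 6026 kJ
ΔH = Σ(broken) − Σ(formed) = 4649 − 6026 = −1377 kJ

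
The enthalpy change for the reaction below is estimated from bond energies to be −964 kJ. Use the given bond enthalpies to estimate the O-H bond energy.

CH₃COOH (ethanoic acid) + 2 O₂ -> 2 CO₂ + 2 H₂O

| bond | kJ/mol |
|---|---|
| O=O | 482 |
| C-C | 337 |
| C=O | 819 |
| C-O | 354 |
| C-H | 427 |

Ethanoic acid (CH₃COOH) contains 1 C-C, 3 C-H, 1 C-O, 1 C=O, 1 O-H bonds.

Let D be the O-H bond energy.
Σ(broken) = 1×337 + 3×427 + 1×354 + 1×819 + 1×D + 2×482 = 3755 + D
Σ(formed) = 4×819 + 4×D = 3276 + 4D
ΔH = Σ(broken) − Σ(formed) = (3755 + D) − (3276 + 4D) = +479 − 3D
Setting this equal to −964 kJ gives 3D = 1443, so D = 481 kJ/mol.

D(O-H) ≈ 481 kJ/mol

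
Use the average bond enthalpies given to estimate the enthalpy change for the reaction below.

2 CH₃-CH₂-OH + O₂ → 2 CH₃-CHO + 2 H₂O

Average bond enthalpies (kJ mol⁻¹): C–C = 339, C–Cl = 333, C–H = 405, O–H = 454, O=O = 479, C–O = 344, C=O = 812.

Bonds broken (reactants):
  C–C: 2 × 339 = 678
  C–H: 10 × 405 = 4050
  C–O: 2 × 344 = 688
  O–H: 2 × 454 = 908
  O=O: 1 × 479 = 479
  Σ(broken) = 6803 kJ
Bonds formed (products):
  C–C: 2 × 339 = 678
  C–H: 8 × 405 = 3240
  C=O: 2 × 812 = 1624
  O–H: 4 × 454 = 1816
  Σ(formed) = 7358 kJ
ΔH = Σ(broken) − Σ(formed) = 6803 − 7358 = −555 kJ

ΔH ≈ −555 kJ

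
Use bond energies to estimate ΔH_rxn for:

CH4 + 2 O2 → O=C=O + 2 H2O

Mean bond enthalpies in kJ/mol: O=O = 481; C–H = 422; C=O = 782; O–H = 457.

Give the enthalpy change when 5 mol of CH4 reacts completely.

Bonds broken (reactants):
  C–H: 4 × 422 = 1688
  O=O: 2 × 481 = 962
  Σ(broken) = 2650 kJ
Bonds formed (products):
  C=O: 2 × 782 = 1564
  O–H: 4 × 457 = 1828
  Σ(formed) = 3392 kJ
ΔH = Σ(broken) − Σ(formed) = 2650 − 3392 = −742 kJ
For 5× the reaction as written: 5 × (−742) = −3710 kJ

ΔH = −3710 kJ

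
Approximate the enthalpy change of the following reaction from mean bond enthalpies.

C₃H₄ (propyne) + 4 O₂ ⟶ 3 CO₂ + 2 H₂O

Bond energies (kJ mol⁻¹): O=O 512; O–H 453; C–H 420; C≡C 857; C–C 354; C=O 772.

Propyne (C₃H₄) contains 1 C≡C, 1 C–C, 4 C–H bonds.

Bonds broken (reactants):
  C≡C: 1 × 857 = 857
  C–C: 1 × 354 = 354
  C–H: 4 × 420 = 1680
  O=O: 4 × 512 = 2048
  Σ(broken) = 4939 kJ
Bonds formed (products):
  C=O: 6 × 772 = 4632
  O–H: 4 × 453 = 1812
  Σ(formed) = 6444 kJ
ΔH = Σ(broken) − Σ(formed) = 4939 − 6444 = −1505 kJ

ΔH ≈ −1505 kJ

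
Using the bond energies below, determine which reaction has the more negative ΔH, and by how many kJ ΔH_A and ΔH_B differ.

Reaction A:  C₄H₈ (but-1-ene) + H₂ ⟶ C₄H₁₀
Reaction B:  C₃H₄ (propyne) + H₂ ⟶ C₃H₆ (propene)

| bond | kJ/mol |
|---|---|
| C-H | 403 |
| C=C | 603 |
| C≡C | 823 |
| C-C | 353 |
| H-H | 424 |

Reaction B, by 30 kJ

Reaction A:
  Bonds broken (reactants):
    C-C: 2 × 353 = 706
    C-H: 8 × 403 = 3224
    C=C: 1 × 603 = 603
    H-H: 1 × 424 = 424
    Σ(broken) = 4957 kJ
  Bonds formed (products):
    C-C: 3 × 353 = 1059
    C-H: 10 × 403 = 4030
    Σ(formed) = 5089 kJ
  ΔH_A = 4957 − 5089 = −132 kJ
Reaction B:
  Bonds broken (reactants):
    C≡C: 1 × 823 = 823
    C-C: 1 × 353 = 353
    C-H: 4 × 403 = 1612
    H-H: 1 × 424 = 424
    Σ(broken) = 3212 kJ
  Bonds formed (products):
    C-C: 1 × 353 = 353
    C-H: 6 × 403 = 2418
    C=C: 1 × 603 = 603
    Σ(formed) = 3374 kJ
  ΔH_B = 3212 − 3374 = −162 kJ
ΔH_A − ΔH_B = +30 kJ, so reaction B has the more negative ΔH; |ΔH_A − ΔH_B| = 30 kJ.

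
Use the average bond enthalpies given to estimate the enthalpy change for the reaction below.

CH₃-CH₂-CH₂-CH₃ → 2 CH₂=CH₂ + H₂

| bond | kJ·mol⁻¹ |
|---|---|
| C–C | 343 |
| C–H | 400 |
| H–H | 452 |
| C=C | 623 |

ΔH ≈ +131 kJ

Bonds broken (reactants):
  C–C: 3 × 343 = 1029
  C–H: 10 × 400 = 4000
  Σ(broken) = 5029 kJ
Bonds formed (products):
  C–H: 8 × 400 = 3200
  C=C: 2 × 623 = 1246
  H–H: 1 × 452 = 452
  Σ(formed) = 4898 kJ
ΔH = Σ(broken) − Σ(formed) = 5029 − 4898 = +131 kJ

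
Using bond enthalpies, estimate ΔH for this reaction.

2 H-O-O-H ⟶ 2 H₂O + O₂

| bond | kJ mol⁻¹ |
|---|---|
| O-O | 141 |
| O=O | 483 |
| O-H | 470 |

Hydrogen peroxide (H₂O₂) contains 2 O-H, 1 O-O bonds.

ΔH ≈ −201 kJ

Bonds broken (reactants):
  O-H: 4 × 470 = 1880
  O-O: 2 × 141 = 282
  Σ(broken) = 2162 kJ
Bonds formed (products):
  O-H: 4 × 470 = 1880
  O=O: 1 × 483 = 483
  Σ(formed) = 2363 kJ
ΔH = Σ(broken) − Σ(formed) = 2162 − 2363 = −201 kJ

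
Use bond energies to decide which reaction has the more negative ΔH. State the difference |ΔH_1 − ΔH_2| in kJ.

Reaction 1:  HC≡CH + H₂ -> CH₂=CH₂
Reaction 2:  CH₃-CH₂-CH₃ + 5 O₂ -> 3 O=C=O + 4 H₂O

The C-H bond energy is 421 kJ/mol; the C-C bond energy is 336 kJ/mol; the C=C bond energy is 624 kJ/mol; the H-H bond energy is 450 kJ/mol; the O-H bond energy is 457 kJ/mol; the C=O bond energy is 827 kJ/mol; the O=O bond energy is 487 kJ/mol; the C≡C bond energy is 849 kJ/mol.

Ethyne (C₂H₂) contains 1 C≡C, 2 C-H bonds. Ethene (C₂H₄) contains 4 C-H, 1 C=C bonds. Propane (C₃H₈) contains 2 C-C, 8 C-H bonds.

Reaction 1:
  Bonds broken (reactants):
    C≡C: 1 × 849 = 849
    C-H: 2 × 421 = 842
    H-H: 1 × 450 = 450
    Σ(broken) = 2141 kJ
  Bonds formed (products):
    C-H: 4 × 421 = 1684
    C=C: 1 × 624 = 624
    Σ(formed) = 2308 kJ
  ΔH_1 = 2141 − 2308 = −167 kJ
Reaction 2:
  Bonds broken (reactants):
    C-C: 2 × 336 = 672
    C-H: 8 × 421 = 3368
    O=O: 5 × 487 = 2435
    Σ(broken) = 6475 kJ
  Bonds formed (products):
    C=O: 6 × 827 = 4962
    O-H: 8 × 457 = 3656
    Σ(formed) = 8618 kJ
  ΔH_2 = 6475 − 8618 = −2143 kJ
ΔH_1 − ΔH_2 = +1976 kJ, so reaction 2 has the more negative ΔH; |ΔH_1 − ΔH_2| = 1976 kJ.

Reaction 2, by 1976 kJ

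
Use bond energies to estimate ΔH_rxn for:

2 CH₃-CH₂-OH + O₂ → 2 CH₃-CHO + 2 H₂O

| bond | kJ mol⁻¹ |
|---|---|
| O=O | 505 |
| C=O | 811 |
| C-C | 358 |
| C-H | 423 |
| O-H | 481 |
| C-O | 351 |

ΔH ≈ −531 kJ

Bonds broken (reactants):
  C-C: 2 × 358 = 716
  C-H: 10 × 423 = 4230
  C-O: 2 × 351 = 702
  O-H: 2 × 481 = 962
  O=O: 1 × 505 = 505
  Σ(broken) = 7115 kJ
Bonds formed (products):
  C-C: 2 × 358 = 716
  C-H: 8 × 423 = 3384
  C=O: 2 × 811 = 1622
  O-H: 4 × 481 = 1924
  Σ(formed) = 7646 kJ
ΔH = Σ(broken) − Σ(formed) = 7115 − 7646 = −531 kJ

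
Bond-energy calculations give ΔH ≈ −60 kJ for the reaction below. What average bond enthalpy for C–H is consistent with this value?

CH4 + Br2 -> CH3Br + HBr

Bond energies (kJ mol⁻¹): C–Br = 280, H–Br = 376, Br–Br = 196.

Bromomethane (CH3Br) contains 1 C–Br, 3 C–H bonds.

D(C–H) ≈ 400 kJ/mol

Let D be the C–H bond energy.
Σ(broken) = 1×196 + 4×D = 196 + 4D
Σ(formed) = 1×280 + 3×D + 1×376 = 656 + 3D
ΔH = Σ(broken) − Σ(formed) = (196 + 4D) − (656 + 3D) = −460 + D
Setting this equal to −60 kJ gives D = 400 kJ/mol.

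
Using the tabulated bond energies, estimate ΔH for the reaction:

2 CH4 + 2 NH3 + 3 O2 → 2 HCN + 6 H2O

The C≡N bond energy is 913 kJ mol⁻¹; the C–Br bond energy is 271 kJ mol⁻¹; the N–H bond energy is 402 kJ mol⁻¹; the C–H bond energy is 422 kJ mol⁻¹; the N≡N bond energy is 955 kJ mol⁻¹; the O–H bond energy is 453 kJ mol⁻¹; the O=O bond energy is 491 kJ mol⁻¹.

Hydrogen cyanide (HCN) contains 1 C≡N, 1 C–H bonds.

Bonds broken (reactants):
  C–H: 8 × 422 = 3376
  N–H: 6 × 402 = 2412
  O=O: 3 × 491 = 1473
  Σ(broken) = 7261 kJ
Bonds formed (products):
  C≡N: 2 × 913 = 1826
  C–H: 2 × 422 = 844
  O–H: 12 × 453 = 5436
  Σ(formed) = 8106 kJ
ΔH = Σ(broken) − Σ(formed) = 7261 − 8106 = −845 kJ

ΔH ≈ −845 kJ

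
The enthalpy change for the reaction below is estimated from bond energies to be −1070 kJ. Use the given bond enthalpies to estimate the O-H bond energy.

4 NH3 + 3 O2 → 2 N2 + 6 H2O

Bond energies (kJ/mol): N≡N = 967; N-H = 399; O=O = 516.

D(O-H) ≈ 456 kJ/mol

Let D be the O-H bond energy.
Σ(broken) = 12×399 + 3×516 = 6336
Σ(formed) = 2×967 + 12×D = 1934 + 12D
ΔH = Σ(broken) − Σ(formed) = (6336) − (1934 + 12D) = +4402 − 12D
Setting this equal to −1070 kJ gives 12D = 5472, so D = 456 kJ/mol.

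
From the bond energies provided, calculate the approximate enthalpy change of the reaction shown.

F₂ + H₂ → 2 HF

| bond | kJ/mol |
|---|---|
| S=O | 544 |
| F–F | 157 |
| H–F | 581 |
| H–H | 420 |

Bonds broken (reactants):
  F–F: 1 × 157 = 157
  H–H: 1 × 420 = 420
  Σ(broken) = 577 kJ
Bonds formed (products):
  H–F: 2 × 581 = 1162
  Σ(formed) = 1162 kJ
ΔH = Σ(broken) − Σ(formed) = 577 − 1162 = −585 kJ

ΔH ≈ −585 kJ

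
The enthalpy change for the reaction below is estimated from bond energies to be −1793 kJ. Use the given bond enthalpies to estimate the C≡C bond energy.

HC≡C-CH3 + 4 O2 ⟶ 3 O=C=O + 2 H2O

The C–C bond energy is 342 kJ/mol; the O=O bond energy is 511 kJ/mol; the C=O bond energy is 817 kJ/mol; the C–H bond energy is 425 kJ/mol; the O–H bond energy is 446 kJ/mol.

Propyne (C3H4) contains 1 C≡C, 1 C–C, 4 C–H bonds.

Let D be the C≡C bond energy.
Σ(broken) = 1×D + 1×342 + 4×425 + 4×511 = 4086 + D
Σ(formed) = 6×817 + 4×446 = 6686
ΔH = Σ(broken) − Σ(formed) = (4086 + D) − (6686) = −2600 + D
Setting this equal to −1793 kJ gives D = 807 kJ/mol.

D(C≡C) ≈ 807 kJ/mol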